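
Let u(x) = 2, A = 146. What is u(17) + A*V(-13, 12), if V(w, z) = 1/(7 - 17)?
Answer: -63/5 ≈ -12.600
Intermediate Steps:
V(w, z) = -1/10 (V(w, z) = 1/(-10) = -1/10)
u(17) + A*V(-13, 12) = 2 + 146*(-1/10) = 2 - 73/5 = -63/5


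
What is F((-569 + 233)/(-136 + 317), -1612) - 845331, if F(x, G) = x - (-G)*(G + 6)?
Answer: 315580585/181 ≈ 1.7435e+6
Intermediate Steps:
F(x, G) = x + G*(6 + G) (F(x, G) = x - (-G)*(6 + G) = x - (-1)*G*(6 + G) = x + G*(6 + G))
F((-569 + 233)/(-136 + 317), -1612) - 845331 = ((-569 + 233)/(-136 + 317) + (-1612)² + 6*(-1612)) - 845331 = (-336/181 + 2598544 - 9672) - 845331 = 468585496/181 - 845331 = 315580585/181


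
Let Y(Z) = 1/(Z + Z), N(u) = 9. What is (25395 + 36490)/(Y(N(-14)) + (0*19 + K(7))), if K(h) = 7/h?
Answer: 1113930/19 ≈ 58628.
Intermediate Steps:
Y(Z) = 1/(2*Z)
(25395 + 36490)/(Y(N(-14)) + (0*19 + K(7))) = (25395 + 36490)/((1/2)/9 + (0*19 + 7/7)) = 61885/((1/2)*(1/9) + (0 + 7*(1/7))) = 61885/(1/18 + (0 + 1)) = 61885/(1/18 + 1) = 61885/(19/18) = 61885*(18/19) = 1113930/19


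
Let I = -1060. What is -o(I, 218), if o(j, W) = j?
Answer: 1060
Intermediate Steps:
-o(I, 218) = -1*(-1060) = 1060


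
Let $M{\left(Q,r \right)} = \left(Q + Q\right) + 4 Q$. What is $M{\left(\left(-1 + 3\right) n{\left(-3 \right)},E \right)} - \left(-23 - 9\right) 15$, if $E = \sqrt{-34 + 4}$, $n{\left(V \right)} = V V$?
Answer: $588$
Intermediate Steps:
$n{\left(V \right)} = V^{2}$
$E = i \sqrt{30}$ ($E = \sqrt{-30} = i \sqrt{30} \approx 5.4772 i$)
$M{\left(Q,r \right)} = 6 Q$ ($M{\left(Q,r \right)} = 2 Q + 4 Q = 6 Q$)
$M{\left(\left(-1 + 3\right) n{\left(-3 \right)},E \right)} - \left(-23 - 9\right) 15 = 6 \left(-1 + 3\right) \left(-3\right)^{2} - \left(-23 - 9\right) 15 = 6 \cdot 2 \cdot 9 - \left(-32\right) 15 = 6 \cdot 18 - -480 = 108 + 480 = 588$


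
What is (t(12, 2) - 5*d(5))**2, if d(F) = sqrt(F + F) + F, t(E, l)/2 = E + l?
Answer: 259 - 30*sqrt(10) ≈ 164.13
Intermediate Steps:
t(E, l) = 2*E + 2*l (t(E, l) = 2*(E + l) = 2*E + 2*l)
d(F) = F + sqrt(2)*sqrt(F) (d(F) = sqrt(2*F) + F = sqrt(2)*sqrt(F) + F = F + sqrt(2)*sqrt(F))
(t(12, 2) - 5*d(5))**2 = ((2*12 + 2*2) - 5*(5 + sqrt(2)*sqrt(5)))**2 = ((24 + 4) - 5*(5 + sqrt(10)))**2 = (28 + (-25 - 5*sqrt(10)))**2 = (3 - 5*sqrt(10))**2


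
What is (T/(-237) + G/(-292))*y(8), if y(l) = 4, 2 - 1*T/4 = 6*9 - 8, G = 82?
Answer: 31958/17301 ≈ 1.8472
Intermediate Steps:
T = -176 (T = 8 - 4*(6*9 - 8) = 8 - 4*(54 - 8) = 8 - 4*46 = 8 - 184 = -176)
(T/(-237) + G/(-292))*y(8) = (-176/(-237) + 82/(-292))*4 = (-176*(-1/237) + 82*(-1/292))*4 = (176/237 - 41/146)*4 = (15979/34602)*4 = 31958/17301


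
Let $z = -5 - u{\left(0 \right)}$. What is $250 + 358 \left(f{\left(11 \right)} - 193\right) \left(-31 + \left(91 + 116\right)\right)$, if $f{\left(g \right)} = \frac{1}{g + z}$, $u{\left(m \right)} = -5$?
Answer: $-12154566$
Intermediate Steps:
$z = 0$ ($z = -5 - -5 = -5 + 5 = 0$)
$f{\left(g \right)} = \frac{1}{g}$ ($f{\left(g \right)} = \frac{1}{g + 0} = \frac{1}{g}$)
$250 + 358 \left(f{\left(11 \right)} - 193\right) \left(-31 + \left(91 + 116\right)\right) = 250 + 358 \left(\frac{1}{11} - 193\right) \left(-31 + \left(91 + 116\right)\right) = 250 + 358 \left(\frac{1}{11} - 193\right) \left(-31 + 207\right) = 250 + 358 \left(\left(- \frac{2122}{11}\right) 176\right) = 250 + 358 \left(-33952\right) = 250 - 12154816 = -12154566$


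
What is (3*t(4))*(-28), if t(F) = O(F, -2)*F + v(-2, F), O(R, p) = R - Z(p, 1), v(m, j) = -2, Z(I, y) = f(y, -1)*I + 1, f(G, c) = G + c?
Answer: -840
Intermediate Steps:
Z(I, y) = 1 + I*(-1 + y) (Z(I, y) = (y - 1)*I + 1 = (-1 + y)*I + 1 = I*(-1 + y) + 1 = 1 + I*(-1 + y))
O(R, p) = -1 + R (O(R, p) = R - (1 + p*(-1 + 1)) = R - (1 + p*0) = R - (1 + 0) = R - 1*1 = R - 1 = -1 + R)
t(F) = -2 + F*(-1 + F) (t(F) = (-1 + F)*F - 2 = F*(-1 + F) - 2 = -2 + F*(-1 + F))
(3*t(4))*(-28) = (3*(-2 + 4*(-1 + 4)))*(-28) = (3*(-2 + 4*3))*(-28) = (3*(-2 + 12))*(-28) = (3*10)*(-28) = 30*(-28) = -840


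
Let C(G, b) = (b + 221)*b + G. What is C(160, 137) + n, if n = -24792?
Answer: 24414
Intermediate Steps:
C(G, b) = G + b*(221 + b) (C(G, b) = (221 + b)*b + G = b*(221 + b) + G = G + b*(221 + b))
C(160, 137) + n = (160 + 137² + 221*137) - 24792 = (160 + 18769 + 30277) - 24792 = 49206 - 24792 = 24414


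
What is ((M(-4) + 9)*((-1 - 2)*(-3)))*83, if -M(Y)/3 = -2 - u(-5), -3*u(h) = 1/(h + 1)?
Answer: 45567/4 ≈ 11392.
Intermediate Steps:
u(h) = -1/(3*(1 + h)) (u(h) = -1/(3*(h + 1)) = -1/(3*(1 + h)))
M(Y) = 25/4 (M(Y) = -3*(-2 - (-1)/(3 + 3*(-5))) = -3*(-2 - (-1)/(3 - 15)) = -3*(-2 - (-1)/(-12)) = -3*(-2 - (-1)*(-1)/12) = -3*(-2 - 1*1/12) = -3*(-2 - 1/12) = -3*(-25/12) = 25/4)
((M(-4) + 9)*((-1 - 2)*(-3)))*83 = ((25/4 + 9)*((-1 - 2)*(-3)))*83 = (61*(-3*(-3))/4)*83 = ((61/4)*9)*83 = (549/4)*83 = 45567/4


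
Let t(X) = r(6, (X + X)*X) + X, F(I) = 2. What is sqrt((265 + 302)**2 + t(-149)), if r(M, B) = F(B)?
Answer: 7*sqrt(6558) ≈ 566.87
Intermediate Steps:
r(M, B) = 2
t(X) = 2 + X
sqrt((265 + 302)**2 + t(-149)) = sqrt((265 + 302)**2 + (2 - 149)) = sqrt(567**2 - 147) = sqrt(321489 - 147) = sqrt(321342) = 7*sqrt(6558)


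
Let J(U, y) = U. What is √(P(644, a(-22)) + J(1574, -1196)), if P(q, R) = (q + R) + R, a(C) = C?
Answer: √2174 ≈ 46.626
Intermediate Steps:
P(q, R) = q + 2*R (P(q, R) = (R + q) + R = q + 2*R)
√(P(644, a(-22)) + J(1574, -1196)) = √((644 + 2*(-22)) + 1574) = √((644 - 44) + 1574) = √(600 + 1574) = √2174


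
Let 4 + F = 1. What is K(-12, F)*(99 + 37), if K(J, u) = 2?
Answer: 272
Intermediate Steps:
F = -3 (F = -4 + 1 = -3)
K(-12, F)*(99 + 37) = 2*(99 + 37) = 2*136 = 272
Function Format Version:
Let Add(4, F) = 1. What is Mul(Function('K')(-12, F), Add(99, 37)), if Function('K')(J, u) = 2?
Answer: 272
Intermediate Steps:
F = -3 (F = Add(-4, 1) = -3)
Mul(Function('K')(-12, F), Add(99, 37)) = Mul(2, Add(99, 37)) = Mul(2, 136) = 272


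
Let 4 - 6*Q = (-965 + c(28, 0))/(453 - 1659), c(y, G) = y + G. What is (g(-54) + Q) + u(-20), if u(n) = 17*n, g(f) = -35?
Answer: -2709613/7236 ≈ -374.46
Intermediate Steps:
c(y, G) = G + y
Q = 3887/7236 (Q = ⅔ - (-965 + (0 + 28))/(6*(453 - 1659)) = ⅔ - (-965 + 28)/(6*(-1206)) = ⅔ - (-937)*(-1)/(6*1206) = ⅔ - ⅙*937/1206 = ⅔ - 937/7236 = 3887/7236 ≈ 0.53718)
(g(-54) + Q) + u(-20) = (-35 + 3887/7236) + 17*(-20) = -249373/7236 - 340 = -2709613/7236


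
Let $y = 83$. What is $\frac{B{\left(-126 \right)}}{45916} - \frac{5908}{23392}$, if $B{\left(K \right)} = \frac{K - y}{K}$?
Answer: $- \frac{533989825}{2114569548} \approx -0.25253$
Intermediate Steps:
$B{\left(K \right)} = \frac{-83 + K}{K}$ ($B{\left(K \right)} = \frac{K - 83}{K} = \frac{-83 + K}{K}$)
$\frac{B{\left(-126 \right)}}{45916} - \frac{5908}{23392} = \frac{\frac{1}{-126} \left(-83 - 126\right)}{45916} - \frac{5908}{23392} = \left(- \frac{1}{126}\right) \left(-209\right) \frac{1}{45916} - \frac{1477}{5848} = \frac{209}{126} \cdot \frac{1}{45916} - \frac{1477}{5848} = \frac{209}{5785416} - \frac{1477}{5848} = - \frac{533989825}{2114569548}$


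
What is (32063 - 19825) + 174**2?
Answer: 42514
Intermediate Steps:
(32063 - 19825) + 174**2 = 12238 + 30276 = 42514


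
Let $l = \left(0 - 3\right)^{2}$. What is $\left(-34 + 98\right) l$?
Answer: $576$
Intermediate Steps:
$l = 9$ ($l = \left(-3\right)^{2} = 9$)
$\left(-34 + 98\right) l = \left(-34 + 98\right) 9 = 64 \cdot 9 = 576$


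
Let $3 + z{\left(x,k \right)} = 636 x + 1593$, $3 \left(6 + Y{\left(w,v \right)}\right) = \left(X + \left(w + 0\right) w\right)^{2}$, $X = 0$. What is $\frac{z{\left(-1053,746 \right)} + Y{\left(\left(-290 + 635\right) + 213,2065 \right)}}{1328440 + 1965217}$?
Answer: $\frac{32315178708}{3293657} \approx 9811.3$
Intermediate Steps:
$Y{\left(w,v \right)} = -6 + \frac{w^{4}}{3}$ ($Y{\left(w,v \right)} = -6 + \frac{\left(0 + \left(w + 0\right) w\right)^{2}}{3} = -6 + \frac{\left(0 + w w\right)^{2}}{3} = -6 + \frac{\left(0 + w^{2}\right)^{2}}{3} = -6 + \frac{\left(w^{2}\right)^{2}}{3} = -6 + \frac{w^{4}}{3}$)
$z{\left(x,k \right)} = 1590 + 636 x$ ($z{\left(x,k \right)} = -3 + \left(636 x + 1593\right) = -3 + \left(1593 + 636 x\right) = 1590 + 636 x$)
$\frac{z{\left(-1053,746 \right)} + Y{\left(\left(-290 + 635\right) + 213,2065 \right)}}{1328440 + 1965217} = \frac{\left(1590 + 636 \left(-1053\right)\right) - \left(6 - \frac{\left(\left(-290 + 635\right) + 213\right)^{4}}{3}\right)}{1328440 + 1965217} = \frac{\left(1590 - 669708\right) - \left(6 - \frac{\left(345 + 213\right)^{4}}{3}\right)}{3293657} = \left(-668118 - \left(6 - \frac{558^{4}}{3}\right)\right) \frac{1}{3293657} = \left(-668118 + \left(-6 + \frac{1}{3} \cdot 96947540496\right)\right) \frac{1}{3293657} = \left(-668118 + \left(-6 + 32315846832\right)\right) \frac{1}{3293657} = \left(-668118 + 32315846826\right) \frac{1}{3293657} = 32315178708 \cdot \frac{1}{3293657} = \frac{32315178708}{3293657}$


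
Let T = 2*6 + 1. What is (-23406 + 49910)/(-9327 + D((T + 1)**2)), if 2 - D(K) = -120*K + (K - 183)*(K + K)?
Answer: 26504/9099 ≈ 2.9128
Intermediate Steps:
T = 13 (T = 12 + 1 = 13)
D(K) = 2 + 120*K - 2*K*(-183 + K) (D(K) = 2 - (-120*K + (K - 183)*(K + K)) = 2 - (-120*K + (-183 + K)*(2*K)) = 2 - (-120*K + 2*K*(-183 + K)) = 2 + (120*K - 2*K*(-183 + K)) = 2 + 120*K - 2*K*(-183 + K))
(-23406 + 49910)/(-9327 + D((T + 1)**2)) = (-23406 + 49910)/(-9327 + (2 - 2*(13 + 1)**4 + 486*(13 + 1)**2)) = 26504/(-9327 + (2 - 2*(14**2)**2 + 486*14**2)) = 26504/(-9327 + (2 - 2*196**2 + 486*196)) = 26504/(-9327 + (2 - 2*38416 + 95256)) = 26504/(-9327 + (2 - 76832 + 95256)) = 26504/(-9327 + 18426) = 26504/9099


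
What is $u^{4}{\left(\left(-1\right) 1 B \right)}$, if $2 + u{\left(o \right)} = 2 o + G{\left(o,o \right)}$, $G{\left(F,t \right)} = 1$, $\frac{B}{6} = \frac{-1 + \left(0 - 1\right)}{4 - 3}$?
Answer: $279841$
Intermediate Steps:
$B = -12$ ($B = 6 \frac{-1 + \left(0 - 1\right)}{4 - 3} = 6 \frac{-1 - 1}{1} = 6 \left(\left(-2\right) 1\right) = 6 \left(-2\right) = -12$)
$u{\left(o \right)} = -1 + 2 o$ ($u{\left(o \right)} = -2 + \left(2 o + 1\right) = -2 + \left(1 + 2 o\right) = -1 + 2 o$)
$u^{4}{\left(\left(-1\right) 1 B \right)} = \left(-1 + 2 \left(-1\right) 1 \left(-12\right)\right)^{4} = \left(-1 + 2 \left(\left(-1\right) \left(-12\right)\right)\right)^{4} = \left(-1 + 2 \cdot 12\right)^{4} = \left(-1 + 24\right)^{4} = 23^{4} = 279841$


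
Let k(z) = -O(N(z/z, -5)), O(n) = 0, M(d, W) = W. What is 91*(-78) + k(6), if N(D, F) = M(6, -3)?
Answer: -7098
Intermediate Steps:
N(D, F) = -3
k(z) = 0 (k(z) = -1*0 = 0)
91*(-78) + k(6) = 91*(-78) + 0 = -7098 + 0 = -7098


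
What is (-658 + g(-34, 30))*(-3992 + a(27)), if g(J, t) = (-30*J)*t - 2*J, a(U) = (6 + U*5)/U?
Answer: -1076788810/9 ≈ -1.1964e+8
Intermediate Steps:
a(U) = (6 + 5*U)/U
g(J, t) = -2*J - 30*J*t (g(J, t) = -30*J*t - 2*J = -2*J - 30*J*t)
(-658 + g(-34, 30))*(-3992 + a(27)) = (-658 - 2*(-34)*(1 + 15*30))*(-3992 + (5 + 6/27)) = (-658 - 2*(-34)*(1 + 450))*(-3992 + (5 + 6*(1/27))) = (-658 - 2*(-34)*451)*(-3992 + (5 + 2/9)) = (-658 + 30668)*(-3992 + 47/9) = 30010*(-35881/9) = -1076788810/9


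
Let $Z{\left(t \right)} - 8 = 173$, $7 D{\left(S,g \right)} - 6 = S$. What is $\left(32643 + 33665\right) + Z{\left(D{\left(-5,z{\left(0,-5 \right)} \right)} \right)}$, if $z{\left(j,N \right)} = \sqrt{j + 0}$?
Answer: $66489$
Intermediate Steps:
$z{\left(j,N \right)} = \sqrt{j}$
$D{\left(S,g \right)} = \frac{6}{7} + \frac{S}{7}$
$Z{\left(t \right)} = 181$ ($Z{\left(t \right)} = 8 + 173 = 181$)
$\left(32643 + 33665\right) + Z{\left(D{\left(-5,z{\left(0,-5 \right)} \right)} \right)} = \left(32643 + 33665\right) + 181 = 66308 + 181 = 66489$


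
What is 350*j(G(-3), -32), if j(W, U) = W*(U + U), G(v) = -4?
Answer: 89600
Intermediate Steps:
j(W, U) = 2*U*W (j(W, U) = W*(2*U) = 2*U*W)
350*j(G(-3), -32) = 350*(2*(-32)*(-4)) = 350*256 = 89600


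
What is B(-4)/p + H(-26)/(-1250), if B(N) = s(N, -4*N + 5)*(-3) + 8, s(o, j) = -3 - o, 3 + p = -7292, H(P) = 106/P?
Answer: 61077/23708750 ≈ 0.0025761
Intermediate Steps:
p = -7295 (p = -3 - 7292 = -7295)
B(N) = 17 + 3*N (B(N) = (-3 - N)*(-3) + 8 = (9 + 3*N) + 8 = 17 + 3*N)
B(-4)/p + H(-26)/(-1250) = (17 + 3*(-4))/(-7295) + (106/(-26))/(-1250) = (17 - 12)*(-1/7295) + (106*(-1/26))*(-1/1250) = 5*(-1/7295) - 53/13*(-1/1250) = -1/1459 + 53/16250 = 61077/23708750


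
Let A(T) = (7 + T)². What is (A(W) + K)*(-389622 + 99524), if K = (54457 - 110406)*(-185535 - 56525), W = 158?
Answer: -3928809445982170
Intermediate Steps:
K = 13543014940 (K = -55949*(-242060) = 13543014940)
(A(W) + K)*(-389622 + 99524) = ((7 + 158)² + 13543014940)*(-389622 + 99524) = (165² + 13543014940)*(-290098) = (27225 + 13543014940)*(-290098) = 13543042165*(-290098) = -3928809445982170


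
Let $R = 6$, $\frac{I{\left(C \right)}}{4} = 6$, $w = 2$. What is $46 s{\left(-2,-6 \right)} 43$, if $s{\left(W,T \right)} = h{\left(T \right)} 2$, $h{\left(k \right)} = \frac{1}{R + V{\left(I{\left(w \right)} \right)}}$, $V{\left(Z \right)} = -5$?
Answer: $3956$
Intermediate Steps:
$I{\left(C \right)} = 24$ ($I{\left(C \right)} = 4 \cdot 6 = 24$)
$h{\left(k \right)} = 1$ ($h{\left(k \right)} = \frac{1}{6 - 5} = 1^{-1} = 1$)
$s{\left(W,T \right)} = 2$ ($s{\left(W,T \right)} = 1 \cdot 2 = 2$)
$46 s{\left(-2,-6 \right)} 43 = 46 \cdot 2 \cdot 43 = 92 \cdot 43 = 3956$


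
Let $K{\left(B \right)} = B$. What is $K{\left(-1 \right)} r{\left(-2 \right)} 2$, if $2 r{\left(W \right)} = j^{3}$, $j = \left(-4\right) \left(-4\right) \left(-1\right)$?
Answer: $4096$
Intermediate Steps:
$j = -16$ ($j = 16 \left(-1\right) = -16$)
$r{\left(W \right)} = -2048$ ($r{\left(W \right)} = \frac{\left(-16\right)^{3}}{2} = \frac{1}{2} \left(-4096\right) = -2048$)
$K{\left(-1 \right)} r{\left(-2 \right)} 2 = \left(-1\right) \left(-2048\right) 2 = 2048 \cdot 2 = 4096$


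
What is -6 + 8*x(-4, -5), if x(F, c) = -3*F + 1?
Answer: 98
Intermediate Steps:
x(F, c) = 1 - 3*F
-6 + 8*x(-4, -5) = -6 + 8*(1 - 3*(-4)) = -6 + 8*(1 + 12) = -6 + 8*13 = -6 + 104 = 98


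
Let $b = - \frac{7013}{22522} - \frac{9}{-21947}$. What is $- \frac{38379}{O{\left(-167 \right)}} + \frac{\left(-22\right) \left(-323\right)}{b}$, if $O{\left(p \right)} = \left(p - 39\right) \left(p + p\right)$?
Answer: $- \frac{21970448582604013}{961452165532} \approx -22851.0$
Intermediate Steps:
$b = - \frac{153711613}{494290334}$ ($b = \left(-7013\right) \frac{1}{22522} - - \frac{9}{21947} = - \frac{7013}{22522} + \frac{9}{21947} = - \frac{153711613}{494290334} \approx -0.31097$)
$O{\left(p \right)} = 2 p \left(-39 + p\right)$ ($O{\left(p \right)} = \left(-39 + p\right) 2 p = 2 p \left(-39 + p\right)$)
$- \frac{38379}{O{\left(-167 \right)}} + \frac{\left(-22\right) \left(-323\right)}{b} = - \frac{38379}{2 \left(-167\right) \left(-39 - 167\right)} + \frac{\left(-22\right) \left(-323\right)}{- \frac{153711613}{494290334}} = - \frac{38379}{2 \left(-167\right) \left(-206\right)} + 7106 \left(- \frac{494290334}{153711613}\right) = - \frac{38379}{68804} - \frac{319311555764}{13973783} = - \frac{21970448582604013}{961452165532}$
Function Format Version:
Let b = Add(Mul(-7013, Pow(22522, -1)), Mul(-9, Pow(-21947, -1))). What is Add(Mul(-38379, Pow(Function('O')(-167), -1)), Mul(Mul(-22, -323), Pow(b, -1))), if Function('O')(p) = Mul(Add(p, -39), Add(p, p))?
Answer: Rational(-21970448582604013, 961452165532) ≈ -22851.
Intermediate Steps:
b = Rational(-153711613, 494290334) (b = Add(Mul(-7013, Rational(1, 22522)), Mul(-9, Rational(-1, 21947))) = Add(Rational(-7013, 22522), Rational(9, 21947)) = Rational(-153711613, 494290334) ≈ -0.31097)
Function('O')(p) = Mul(2, p, Add(-39, p)) (Function('O')(p) = Mul(Add(-39, p), Mul(2, p)) = Mul(2, p, Add(-39, p)))
Add(Mul(-38379, Pow(Function('O')(-167), -1)), Mul(Mul(-22, -323), Pow(b, -1))) = Add(Mul(-38379, Pow(Mul(2, -167, Add(-39, -167)), -1)), Mul(Mul(-22, -323), Pow(Rational(-153711613, 494290334), -1))) = Add(Mul(-38379, Pow(Mul(2, -167, -206), -1)), Mul(7106, Rational(-494290334, 153711613))) = Add(Mul(-38379, Pow(68804, -1)), Rational(-319311555764, 13973783)) = Add(Mul(-38379, Rational(1, 68804)), Rational(-319311555764, 13973783)) = Add(Rational(-38379, 68804), Rational(-319311555764, 13973783)) = Rational(-21970448582604013, 961452165532)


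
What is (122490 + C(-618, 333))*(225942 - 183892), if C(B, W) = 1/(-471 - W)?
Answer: 2070583187975/402 ≈ 5.1507e+9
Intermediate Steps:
(122490 + C(-618, 333))*(225942 - 183892) = (122490 - 1/(471 + 333))*(225942 - 183892) = (122490 - 1/804)*42050 = (98481959/804)*42050 = 2070583187975/402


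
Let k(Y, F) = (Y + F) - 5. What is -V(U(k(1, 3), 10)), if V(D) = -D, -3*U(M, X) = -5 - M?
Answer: 4/3 ≈ 1.3333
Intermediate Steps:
k(Y, F) = -5 + F + Y (k(Y, F) = (F + Y) - 5 = -5 + F + Y)
U(M, X) = 5/3 + M/3 (U(M, X) = -(-5 - M)/3 = 5/3 + M/3)
-V(U(k(1, 3), 10)) = -(-1)*(5/3 + (-5 + 3 + 1)/3) = -(-1)*(5/3 + (⅓)*(-1)) = -(-1)*(5/3 - ⅓) = -(-1)*4/3 = -1*(-4/3) = 4/3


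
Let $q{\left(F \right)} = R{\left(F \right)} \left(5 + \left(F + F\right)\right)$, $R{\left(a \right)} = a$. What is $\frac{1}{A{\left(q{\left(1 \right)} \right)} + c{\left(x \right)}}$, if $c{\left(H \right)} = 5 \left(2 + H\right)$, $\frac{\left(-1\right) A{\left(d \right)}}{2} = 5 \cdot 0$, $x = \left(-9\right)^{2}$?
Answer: $\frac{1}{415} \approx 0.0024096$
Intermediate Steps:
$q{\left(F \right)} = F \left(5 + 2 F\right)$ ($q{\left(F \right)} = F \left(5 + \left(F + F\right)\right) = F \left(5 + 2 F\right)$)
$x = 81$
$A{\left(d \right)} = 0$ ($A{\left(d \right)} = - 2 \cdot 5 \cdot 0 = \left(-2\right) 0 = 0$)
$c{\left(H \right)} = 10 + 5 H$
$\frac{1}{A{\left(q{\left(1 \right)} \right)} + c{\left(x \right)}} = \frac{1}{0 + \left(10 + 5 \cdot 81\right)} = \frac{1}{0 + \left(10 + 405\right)} = \frac{1}{0 + 415} = \frac{1}{415}$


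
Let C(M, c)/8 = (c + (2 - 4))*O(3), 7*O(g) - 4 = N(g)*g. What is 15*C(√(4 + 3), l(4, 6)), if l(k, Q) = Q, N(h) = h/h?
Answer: 480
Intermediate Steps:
N(h) = 1
O(g) = 4/7 + g/7 (O(g) = 4/7 + (1*g)/7 = 4/7 + g/7)
C(M, c) = -16 + 8*c (C(M, c) = 8*((c + (2 - 4))*(4/7 + (⅐)*3)) = 8*((c - 2)*(4/7 + 3/7)) = 8*((-2 + c)*1) = 8*(-2 + c) = -16 + 8*c)
15*C(√(4 + 3), l(4, 6)) = 15*(-16 + 8*6) = 15*(-16 + 48) = 15*32 = 480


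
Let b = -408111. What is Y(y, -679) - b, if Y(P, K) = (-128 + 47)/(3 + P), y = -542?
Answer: 219971910/539 ≈ 4.0811e+5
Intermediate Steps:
Y(P, K) = -81/(3 + P)
Y(y, -679) - b = -81/(3 - 542) - 1*(-408111) = -81/(-539) + 408111 = -81*(-1/539) + 408111 = 81/539 + 408111 = 219971910/539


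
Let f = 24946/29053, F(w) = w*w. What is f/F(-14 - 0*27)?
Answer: 12473/2847194 ≈ 0.0043808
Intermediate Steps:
F(w) = w²
f = 24946/29053 (f = 24946*(1/29053) = 24946/29053 ≈ 0.85864)
f/F(-14 - 0*27) = 24946/(29053*((-14 - 0*27)²)) = 24946/(29053*((-14 - 1*0)²)) = 24946/(29053*((-14 + 0)²)) = 24946/(29053*((-14)²)) = (24946/29053)/196 = (24946/29053)*(1/196) = 12473/2847194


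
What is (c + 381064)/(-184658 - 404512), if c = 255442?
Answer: -318253/294585 ≈ -1.0803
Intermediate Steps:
(c + 381064)/(-184658 - 404512) = (255442 + 381064)/(-184658 - 404512) = 636506/(-589170) = 636506*(-1/589170) = -318253/294585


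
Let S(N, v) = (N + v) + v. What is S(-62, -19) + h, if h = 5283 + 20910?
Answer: 26093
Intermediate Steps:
S(N, v) = N + 2*v
h = 26193
S(-62, -19) + h = (-62 + 2*(-19)) + 26193 = (-62 - 38) + 26193 = -100 + 26193 = 26093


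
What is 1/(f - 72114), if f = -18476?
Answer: -1/90590 ≈ -1.1039e-5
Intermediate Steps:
1/(f - 72114) = 1/(-18476 - 72114) = 1/(-90590) = -1/90590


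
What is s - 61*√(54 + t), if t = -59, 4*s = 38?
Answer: 19/2 - 61*I*√5 ≈ 9.5 - 136.4*I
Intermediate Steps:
s = 19/2 (s = (¼)*38 = 19/2 ≈ 9.5000)
s - 61*√(54 + t) = 19/2 - 61*√(54 - 59) = 19/2 - 61*I*√5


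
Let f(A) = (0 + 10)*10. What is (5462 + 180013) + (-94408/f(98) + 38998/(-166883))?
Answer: 769875863109/4172075 ≈ 1.8453e+5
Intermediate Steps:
f(A) = 100 (f(A) = 10*10 = 100)
(5462 + 180013) + (-94408/f(98) + 38998/(-166883)) = (5462 + 180013) + (-94408/100 + 38998/(-166883)) = 185475 + (-94408*1/100 + 38998*(-1/166883)) = 185475 + (-23602/25 - 38998/166883) = 185475 - 3939747516/4172075 = 769875863109/4172075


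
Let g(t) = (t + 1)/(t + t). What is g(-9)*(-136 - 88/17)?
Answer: -3200/51 ≈ -62.745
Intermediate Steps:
g(t) = (1 + t)/(2*t) (g(t) = (1 + t)/((2*t)) = (1 + t)*(1/(2*t)) = (1 + t)/(2*t))
g(-9)*(-136 - 88/17) = ((½)*(1 - 9)/(-9))*(-136 - 88/17) = ((½)*(-⅑)*(-8))*(-136 - 88*1/17) = 4*(-136 - 88/17)/9 = (4/9)*(-2400/17) = -3200/51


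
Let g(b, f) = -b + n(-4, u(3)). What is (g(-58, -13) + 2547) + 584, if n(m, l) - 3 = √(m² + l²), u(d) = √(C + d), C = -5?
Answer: 3192 + √14 ≈ 3195.7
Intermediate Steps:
u(d) = √(-5 + d)
n(m, l) = 3 + √(l² + m²) (n(m, l) = 3 + √(m² + l²) = 3 + √(l² + m²))
g(b, f) = 3 + √14 - b (g(b, f) = -b + (3 + √((√(-5 + 3))² + (-4)²)) = -b + (3 + √((√(-2))² + 16)) = -b + (3 + √((I*√2)² + 16)) = -b + (3 + √(-2 + 16)) = -b + (3 + √14) = 3 + √14 - b)
(g(-58, -13) + 2547) + 584 = ((3 + √14 - 1*(-58)) + 2547) + 584 = ((3 + √14 + 58) + 2547) + 584 = ((61 + √14) + 2547) + 584 = (2608 + √14) + 584 = 3192 + √14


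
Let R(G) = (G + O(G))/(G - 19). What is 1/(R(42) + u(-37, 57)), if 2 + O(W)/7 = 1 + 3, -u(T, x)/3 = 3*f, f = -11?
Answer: 23/2333 ≈ 0.0098585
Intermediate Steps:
u(T, x) = 99 (u(T, x) = -9*(-11) = -3*(-33) = 99)
O(W) = 14 (O(W) = -14 + 7*(1 + 3) = -14 + 7*4 = -14 + 28 = 14)
R(G) = (14 + G)/(-19 + G) (R(G) = (G + 14)/(G - 19) = (14 + G)/(-19 + G))
1/(R(42) + u(-37, 57)) = 1/((14 + 42)/(-19 + 42) + 99) = 1/(56/23 + 99) = 1/(2333/23) = 23/2333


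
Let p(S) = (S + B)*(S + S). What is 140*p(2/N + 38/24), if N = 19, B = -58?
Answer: -173005525/6498 ≈ -26624.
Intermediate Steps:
p(S) = 2*S*(-58 + S) (p(S) = (S - 58)*(S + S) = (-58 + S)*(2*S) = 2*S*(-58 + S))
140*p(2/N + 38/24) = 140*(2*(2/19 + 38/24)*(-58 + (2/19 + 38/24))) = 140*(2*(2*(1/19) + 38*(1/24))*(-58 + (2*(1/19) + 38*(1/24)))) = 140*(2*(2/19 + 19/12)*(-58 + (2/19 + 19/12))) = 140*(2*(385/228)*(-58 + 385/228)) = 140*(2*(385/228)*(-12839/228)) = 140*(-4943015/25992) = -173005525/6498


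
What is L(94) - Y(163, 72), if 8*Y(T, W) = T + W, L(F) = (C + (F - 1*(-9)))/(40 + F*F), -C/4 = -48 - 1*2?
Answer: -520859/17752 ≈ -29.341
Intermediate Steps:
C = 200 (C = -4*(-48 - 1*2) = -4*(-48 - 2) = -4*(-50) = 200)
L(F) = (209 + F)/(40 + F²) (L(F) = (200 + (F - 1*(-9)))/(40 + F*F) = (200 + (F + 9))/(40 + F²) = (200 + (9 + F))/(40 + F²) = (209 + F)/(40 + F²))
Y(T, W) = T/8 + W/8 (Y(T, W) = (T + W)/8 = T/8 + W/8)
L(94) - Y(163, 72) = (209 + 94)/(40 + 94²) - ((⅛)*163 + (⅛)*72) = 303/(40 + 8836) - (163/8 + 9) = 303/8876 - 1*235/8 = (1/8876)*303 - 235/8 = 303/8876 - 235/8 = -520859/17752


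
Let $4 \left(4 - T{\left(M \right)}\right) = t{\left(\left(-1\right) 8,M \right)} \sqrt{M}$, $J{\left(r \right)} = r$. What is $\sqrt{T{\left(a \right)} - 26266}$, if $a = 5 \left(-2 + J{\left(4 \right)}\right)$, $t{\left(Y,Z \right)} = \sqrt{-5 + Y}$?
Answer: $\frac{\sqrt{-105048 - i \sqrt{130}}}{2} \approx 0.0087946 - 162.06 i$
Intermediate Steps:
$a = 10$ ($a = 5 \left(-2 + 4\right) = 5 \cdot 2 = 10$)
$T{\left(M \right)} = 4 - \frac{i \sqrt{13} \sqrt{M}}{4}$ ($T{\left(M \right)} = 4 - \frac{\sqrt{-5 - 8} \sqrt{M}}{4} = 4 - \frac{\sqrt{-13} \sqrt{M}}{4} = 4 - \frac{i \sqrt{13} \sqrt{M}}{4}$)
$\sqrt{T{\left(a \right)} - 26266} = \sqrt{\left(4 - \frac{i \sqrt{13} \sqrt{10}}{4}\right) - 26266} = \sqrt{\left(4 - \frac{i \sqrt{130}}{4}\right) - 26266} = \sqrt{-26262 - \frac{i \sqrt{130}}{4}}$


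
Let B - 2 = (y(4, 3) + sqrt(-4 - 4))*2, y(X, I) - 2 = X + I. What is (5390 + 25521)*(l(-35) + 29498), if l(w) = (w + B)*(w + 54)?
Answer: 903003043 + 2349236*I*sqrt(2) ≈ 9.03e+8 + 3.3223e+6*I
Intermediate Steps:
y(X, I) = 2 + I + X (y(X, I) = 2 + (X + I) = 2 + (I + X) = 2 + I + X)
B = 20 + 4*I*sqrt(2) (B = 2 + ((2 + 3 + 4) + sqrt(-4 - 4))*2 = 2 + (9 + sqrt(-8))*2 = 2 + (9 + 2*I*sqrt(2))*2 = 2 + (18 + 4*I*sqrt(2)) = 20 + 4*I*sqrt(2) ≈ 20.0 + 5.6569*I)
l(w) = (54 + w)*(20 + w + 4*I*sqrt(2)) (l(w) = (w + (20 + 4*I*sqrt(2)))*(w + 54) = (20 + w + 4*I*sqrt(2))*(54 + w) = (54 + w)*(20 + w + 4*I*sqrt(2)))
(5390 + 25521)*(l(-35) + 29498) = (5390 + 25521)*((1080 + (-35)**2 + 74*(-35) + 216*I*sqrt(2) + 4*I*(-35)*sqrt(2)) + 29498) = 30911*((1080 + 1225 - 2590 + 216*I*sqrt(2) - 140*I*sqrt(2)) + 29498) = 30911*((-285 + 76*I*sqrt(2)) + 29498) = 30911*(29213 + 76*I*sqrt(2)) = 903003043 + 2349236*I*sqrt(2)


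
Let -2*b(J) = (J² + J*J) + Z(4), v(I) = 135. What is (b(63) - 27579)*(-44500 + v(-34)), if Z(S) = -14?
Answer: 1399316465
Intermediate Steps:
b(J) = 7 - J² (b(J) = -((J² + J*J) - 14)/2 = -((J² + J²) - 14)/2 = -(2*J² - 14)/2 = -(-14 + 2*J²)/2 = 7 - J²)
(b(63) - 27579)*(-44500 + v(-34)) = ((7 - 1*63²) - 27579)*(-44500 + 135) = ((7 - 1*3969) - 27579)*(-44365) = ((7 - 3969) - 27579)*(-44365) = (-3962 - 27579)*(-44365) = -31541*(-44365) = 1399316465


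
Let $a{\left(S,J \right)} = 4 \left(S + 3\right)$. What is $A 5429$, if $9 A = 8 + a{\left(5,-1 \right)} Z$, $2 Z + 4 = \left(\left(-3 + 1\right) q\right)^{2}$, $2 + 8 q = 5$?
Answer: $- \frac{255163}{9} \approx -28351.0$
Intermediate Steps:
$q = \frac{3}{8}$ ($q = - \frac{1}{4} + \frac{1}{8} \cdot 5 = - \frac{1}{4} + \frac{5}{8} = \frac{3}{8} \approx 0.375$)
$Z = - \frac{55}{32}$ ($Z = -2 + \frac{\left(\left(-3 + 1\right) \frac{3}{8}\right)^{2}}{2} = -2 + \frac{\left(\left(-2\right) \frac{3}{8}\right)^{2}}{2} = -2 + \frac{\left(- \frac{3}{4}\right)^{2}}{2} = -2 + \frac{1}{2} \cdot \frac{9}{16} = -2 + \frac{9}{32} = - \frac{55}{32} \approx -1.7188$)
$a{\left(S,J \right)} = 12 + 4 S$ ($a{\left(S,J \right)} = 4 \left(3 + S\right) = 12 + 4 S$)
$A = - \frac{47}{9}$ ($A = \frac{8 + \left(12 + 4 \cdot 5\right) \left(- \frac{55}{32}\right)}{9} = \frac{8 + \left(12 + 20\right) \left(- \frac{55}{32}\right)}{9} = \frac{8 + 32 \left(- \frac{55}{32}\right)}{9} = \frac{8 - 55}{9} = \frac{1}{9} \left(-47\right) = - \frac{47}{9} \approx -5.2222$)
$A 5429 = \left(- \frac{47}{9}\right) 5429 = - \frac{255163}{9}$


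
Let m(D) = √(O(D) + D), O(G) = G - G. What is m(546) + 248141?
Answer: 248141 + √546 ≈ 2.4816e+5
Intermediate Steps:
O(G) = 0
m(D) = √D (m(D) = √(0 + D) = √D)
m(546) + 248141 = √546 + 248141 = 248141 + √546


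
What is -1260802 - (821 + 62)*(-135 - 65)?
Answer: -1084202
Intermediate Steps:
-1260802 - (821 + 62)*(-135 - 65) = -1260802 - 883*(-200) = -1260802 - 1*(-176600) = -1260802 + 176600 = -1084202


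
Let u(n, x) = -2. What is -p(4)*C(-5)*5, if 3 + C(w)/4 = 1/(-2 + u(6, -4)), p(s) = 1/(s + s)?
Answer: 65/8 ≈ 8.1250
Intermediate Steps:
p(s) = 1/(2*s)
C(w) = -13 (C(w) = -12 + 4/(-2 - 2) = -12 + 4/(-4) = -12 + 4*(-¼) = -12 - 1 = -13)
-p(4)*C(-5)*5 = -((½)/4)*(-13)*5 = -((½)*(¼))*(-13)*5 = -(⅛)*(-13)*5 = -(-13)*5/8 = -1*(-65/8) = 65/8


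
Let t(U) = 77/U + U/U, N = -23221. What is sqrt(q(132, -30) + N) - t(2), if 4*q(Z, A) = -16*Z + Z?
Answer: -79/2 + 154*I ≈ -39.5 + 154.0*I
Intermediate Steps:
q(Z, A) = -15*Z/4 (q(Z, A) = (-16*Z + Z)/4 = (-15*Z)/4 = -15*Z/4)
t(U) = 1 + 77/U (t(U) = 77/U + 1 = 1 + 77/U)
sqrt(q(132, -30) + N) - t(2) = sqrt(-15/4*132 - 23221) - (77 + 2)/2 = sqrt(-495 - 23221) - 79/2 = sqrt(-23716) - 1*79/2 = 154*I - 79/2 = -79/2 + 154*I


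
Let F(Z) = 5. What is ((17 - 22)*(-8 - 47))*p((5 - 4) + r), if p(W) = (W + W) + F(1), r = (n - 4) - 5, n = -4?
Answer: -5225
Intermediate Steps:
r = -13 (r = (-4 - 4) - 5 = -8 - 5 = -13)
p(W) = 5 + 2*W (p(W) = (W + W) + 5 = 2*W + 5 = 5 + 2*W)
((17 - 22)*(-8 - 47))*p((5 - 4) + r) = ((17 - 22)*(-8 - 47))*(5 + 2*((5 - 4) - 13)) = (-5*(-55))*(5 + 2*(1 - 13)) = 275*(5 + 2*(-12)) = 275*(5 - 24) = 275*(-19) = -5225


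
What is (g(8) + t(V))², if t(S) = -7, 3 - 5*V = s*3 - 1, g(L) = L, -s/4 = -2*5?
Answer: 1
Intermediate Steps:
s = 40 (s = -(-8)*5 = -4*(-10) = 40)
V = -116/5 (V = ⅗ - (40*3 - 1)/5 = ⅗ - (120 - 1)/5 = ⅗ - ⅕*119 = ⅗ - 119/5 = -116/5 ≈ -23.200)
(g(8) + t(V))² = (8 - 7)² = 1² = 1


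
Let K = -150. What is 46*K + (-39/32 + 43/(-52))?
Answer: -2871251/416 ≈ -6902.0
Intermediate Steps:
46*K + (-39/32 + 43/(-52)) = 46*(-150) + (-39/32 + 43/(-52)) = -6900 + (-39*1/32 + 43*(-1/52)) = -6900 + (-39/32 - 43/52) = -6900 - 851/416 = -2871251/416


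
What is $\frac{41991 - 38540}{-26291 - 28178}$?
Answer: $- \frac{3451}{54469} \approx -0.063357$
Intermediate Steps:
$\frac{41991 - 38540}{-26291 - 28178} = \frac{3451}{-26291 - 28178} = \frac{3451}{-54469} = 3451 \left(- \frac{1}{54469}\right) = - \frac{3451}{54469}$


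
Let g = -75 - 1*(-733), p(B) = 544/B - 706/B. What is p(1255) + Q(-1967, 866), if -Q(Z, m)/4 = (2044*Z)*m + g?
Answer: 17478605428038/1255 ≈ 1.3927e+10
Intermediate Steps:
p(B) = -162/B
g = 658 (g = -75 + 733 = 658)
Q(Z, m) = -2632 - 8176*Z*m (Q(Z, m) = -4*((2044*Z)*m + 658) = -4*(2044*Z*m + 658) = -4*(658 + 2044*Z*m) = -2632 - 8176*Z*m)
p(1255) + Q(-1967, 866) = -162/1255 + (-2632 - 8176*(-1967)*866) = -162*1/1255 + (-2632 + 13927178272) = -162/1255 + 13927175640 = 17478605428038/1255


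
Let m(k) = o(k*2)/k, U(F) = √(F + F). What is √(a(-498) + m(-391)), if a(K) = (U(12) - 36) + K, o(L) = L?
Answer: √(-532 + 2*√6) ≈ 22.959*I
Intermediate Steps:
U(F) = √2*√F (U(F) = √(2*F) = √2*√F)
m(k) = 2 (m(k) = (k*2)/k = (2*k)/k = 2)
a(K) = -36 + K + 2*√6 (a(K) = (√2*√12 - 36) + K = (√2*(2*√3) - 36) + K = (2*√6 - 36) + K = (-36 + 2*√6) + K = -36 + K + 2*√6)
√(a(-498) + m(-391)) = √((-36 - 498 + 2*√6) + 2) = √((-534 + 2*√6) + 2) = √(-532 + 2*√6)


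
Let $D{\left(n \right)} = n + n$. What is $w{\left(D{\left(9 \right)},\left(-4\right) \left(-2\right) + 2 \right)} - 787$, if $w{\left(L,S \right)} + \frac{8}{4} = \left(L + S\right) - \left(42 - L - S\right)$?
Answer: $-775$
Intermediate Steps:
$D{\left(n \right)} = 2 n$
$w{\left(L,S \right)} = -44 + 2 L + 2 S$ ($w{\left(L,S \right)} = -2 - \left(42 - 2 L - 2 S\right) = -2 + \left(\left(L + S\right) + \left(-42 + L + S\right)\right) = -2 + \left(-42 + 2 L + 2 S\right) = -44 + 2 L + 2 S$)
$w{\left(D{\left(9 \right)},\left(-4\right) \left(-2\right) + 2 \right)} - 787 = \left(-44 + 2 \cdot 2 \cdot 9 + 2 \left(\left(-4\right) \left(-2\right) + 2\right)\right) - 787 = \left(-44 + 2 \cdot 18 + 2 \left(8 + 2\right)\right) - 787 = \left(-44 + 36 + 2 \cdot 10\right) - 787 = \left(-44 + 36 + 20\right) - 787 = 12 - 787 = -775$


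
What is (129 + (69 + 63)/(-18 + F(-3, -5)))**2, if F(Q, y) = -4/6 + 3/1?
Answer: 32114889/2209 ≈ 14538.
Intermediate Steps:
F(Q, y) = 7/3 (F(Q, y) = -4*1/6 + 3*1 = -2/3 + 3 = 7/3)
(129 + (69 + 63)/(-18 + F(-3, -5)))**2 = (129 + (69 + 63)/(-18 + 7/3))**2 = (129 + 132/(-47/3))**2 = (129 + 132*(-3/47))**2 = (129 - 396/47)**2 = (5667/47)**2 = 32114889/2209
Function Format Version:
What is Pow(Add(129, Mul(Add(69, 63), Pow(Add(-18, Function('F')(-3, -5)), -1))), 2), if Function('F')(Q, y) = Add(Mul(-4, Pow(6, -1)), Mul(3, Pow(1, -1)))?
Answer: Rational(32114889, 2209) ≈ 14538.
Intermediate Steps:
Function('F')(Q, y) = Rational(7, 3) (Function('F')(Q, y) = Add(Mul(-4, Rational(1, 6)), Mul(3, 1)) = Add(Rational(-2, 3), 3) = Rational(7, 3))
Pow(Add(129, Mul(Add(69, 63), Pow(Add(-18, Function('F')(-3, -5)), -1))), 2) = Pow(Add(129, Mul(Add(69, 63), Pow(Add(-18, Rational(7, 3)), -1))), 2) = Pow(Add(129, Mul(132, Pow(Rational(-47, 3), -1))), 2) = Pow(Add(129, Mul(132, Rational(-3, 47))), 2) = Pow(Add(129, Rational(-396, 47)), 2) = Pow(Rational(5667, 47), 2) = Rational(32114889, 2209)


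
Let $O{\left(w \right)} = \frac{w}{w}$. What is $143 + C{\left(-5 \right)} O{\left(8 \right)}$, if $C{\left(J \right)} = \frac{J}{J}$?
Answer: $144$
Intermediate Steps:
$O{\left(w \right)} = 1$
$C{\left(J \right)} = 1$
$143 + C{\left(-5 \right)} O{\left(8 \right)} = 143 + 1 \cdot 1 = 143 + 1 = 144$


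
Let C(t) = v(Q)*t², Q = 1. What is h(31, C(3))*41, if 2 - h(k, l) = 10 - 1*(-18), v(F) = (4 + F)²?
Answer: -1066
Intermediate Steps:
C(t) = 25*t² (C(t) = (4 + 1)²*t² = 5²*t² = 25*t²)
h(k, l) = -26 (h(k, l) = 2 - (10 - 1*(-18)) = 2 - (10 + 18) = 2 - 1*28 = 2 - 28 = -26)
h(31, C(3))*41 = -26*41 = -1066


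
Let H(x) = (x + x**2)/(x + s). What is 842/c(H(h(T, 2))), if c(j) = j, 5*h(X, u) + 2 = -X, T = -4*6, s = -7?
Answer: -27365/297 ≈ -92.138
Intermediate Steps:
T = -24
h(X, u) = -2/5 - X/5 (h(X, u) = -2/5 + (-X)/5 = -2/5 - X/5)
H(x) = (x + x**2)/(-7 + x) (H(x) = (x + x**2)/(x - 7) = (x + x**2)/(-7 + x))
842/c(H(h(T, 2))) = 842/(((-2/5 - 1/5*(-24))*(1 + (-2/5 - 1/5*(-24)))/(-7 + (-2/5 - 1/5*(-24))))) = 842/(((-2/5 + 24/5)*(1 + (-2/5 + 24/5))/(-7 + (-2/5 + 24/5)))) = 842/((22*(1 + 22/5)/(5*(-7 + 22/5)))) = 842/(((22/5)*(27/5)/(-13/5))) = 842/(((22/5)*(-5/13)*(27/5))) = 842/(-594/65) = 842*(-65/594) = -27365/297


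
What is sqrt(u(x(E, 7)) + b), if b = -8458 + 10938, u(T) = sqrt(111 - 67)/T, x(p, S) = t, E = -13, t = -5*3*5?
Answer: sqrt(558000 - 6*sqrt(11))/15 ≈ 49.799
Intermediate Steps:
t = -75 (t = -15*5 = -75)
x(p, S) = -75
u(T) = 2*sqrt(11)/T (u(T) = sqrt(44)/T = (2*sqrt(11))/T = 2*sqrt(11)/T)
b = 2480
sqrt(u(x(E, 7)) + b) = sqrt(2*sqrt(11)/(-75) + 2480) = sqrt(2*sqrt(11)*(-1/75) + 2480) = sqrt(-2*sqrt(11)/75 + 2480) = sqrt(2480 - 2*sqrt(11)/75)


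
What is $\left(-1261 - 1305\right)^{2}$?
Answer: $6584356$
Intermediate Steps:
$\left(-1261 - 1305\right)^{2} = \left(-2566\right)^{2} = 6584356$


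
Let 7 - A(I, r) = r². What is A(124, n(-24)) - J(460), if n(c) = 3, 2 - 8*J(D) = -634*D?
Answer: -145829/4 ≈ -36457.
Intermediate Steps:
J(D) = ¼ + 317*D/4 (J(D) = ¼ - (-317)*D/4 = ¼ + 317*D/4)
A(I, r) = 7 - r²
A(124, n(-24)) - J(460) = (7 - 1*3²) - (¼ + (317/4)*460) = (7 - 1*9) - (¼ + 36455) = (7 - 9) - 1*145821/4 = -2 - 145821/4 = -145829/4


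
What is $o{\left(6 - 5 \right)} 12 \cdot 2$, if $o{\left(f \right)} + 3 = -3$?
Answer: $-144$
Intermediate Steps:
$o{\left(f \right)} = -6$ ($o{\left(f \right)} = -3 - 3 = -6$)
$o{\left(6 - 5 \right)} 12 \cdot 2 = \left(-6\right) 12 \cdot 2 = \left(-72\right) 2 = -144$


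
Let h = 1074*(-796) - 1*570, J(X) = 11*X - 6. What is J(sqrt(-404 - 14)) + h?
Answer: -855480 + 11*I*sqrt(418) ≈ -8.5548e+5 + 224.9*I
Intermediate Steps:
J(X) = -6 + 11*X
h = -855474 (h = -854904 - 570 = -855474)
J(sqrt(-404 - 14)) + h = (-6 + 11*sqrt(-404 - 14)) - 855474 = (-6 + 11*sqrt(-418)) - 855474 = (-6 + 11*(I*sqrt(418))) - 855474 = (-6 + 11*I*sqrt(418)) - 855474 = -855480 + 11*I*sqrt(418)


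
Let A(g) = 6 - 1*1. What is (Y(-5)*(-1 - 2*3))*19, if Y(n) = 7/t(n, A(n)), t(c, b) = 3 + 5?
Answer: -931/8 ≈ -116.38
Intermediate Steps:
A(g) = 5 (A(g) = 6 - 1 = 5)
t(c, b) = 8
Y(n) = 7/8
(Y(-5)*(-1 - 2*3))*19 = (7*(-1 - 2*3)/8)*19 = (7*(-1 - 6)/8)*19 = ((7/8)*(-7))*19 = -49/8*19 = -931/8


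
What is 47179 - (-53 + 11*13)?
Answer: 47089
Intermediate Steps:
47179 - (-53 + 11*13) = 47179 - (-53 + 143) = 47179 - 1*90 = 47179 - 90 = 47089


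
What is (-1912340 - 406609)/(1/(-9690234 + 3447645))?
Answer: 14476245518961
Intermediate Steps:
(-1912340 - 406609)/(1/(-9690234 + 3447645)) = -2318949/(1/(-6242589)) = -2318949/(-1/6242589) = -2318949*(-6242589) = 14476245518961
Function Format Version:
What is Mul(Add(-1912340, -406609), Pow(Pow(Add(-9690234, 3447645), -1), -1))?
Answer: 14476245518961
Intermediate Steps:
Mul(Add(-1912340, -406609), Pow(Pow(Add(-9690234, 3447645), -1), -1)) = Mul(-2318949, Pow(Pow(-6242589, -1), -1)) = Mul(-2318949, Pow(Rational(-1, 6242589), -1)) = Mul(-2318949, -6242589) = 14476245518961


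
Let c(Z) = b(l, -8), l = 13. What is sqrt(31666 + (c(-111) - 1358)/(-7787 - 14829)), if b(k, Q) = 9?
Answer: sqrt(4049166406670)/11308 ≈ 177.95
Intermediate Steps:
c(Z) = 9
sqrt(31666 + (c(-111) - 1358)/(-7787 - 14829)) = sqrt(31666 + (9 - 1358)/(-7787 - 14829)) = sqrt(31666 - 1349/(-22616)) = sqrt(31666 - 1349*(-1/22616)) = sqrt(31666 + 1349/22616) = sqrt(716159605/22616) = sqrt(4049166406670)/11308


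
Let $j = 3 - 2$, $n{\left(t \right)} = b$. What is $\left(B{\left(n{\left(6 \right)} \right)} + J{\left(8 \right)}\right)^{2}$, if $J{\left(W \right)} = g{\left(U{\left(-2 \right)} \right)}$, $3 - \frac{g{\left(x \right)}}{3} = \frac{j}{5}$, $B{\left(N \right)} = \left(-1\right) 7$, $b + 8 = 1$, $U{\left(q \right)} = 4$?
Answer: $\frac{49}{25} \approx 1.96$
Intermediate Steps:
$b = -7$ ($b = -8 + 1 = -7$)
$n{\left(t \right)} = -7$
$B{\left(N \right)} = -7$
$j = 1$ ($j = 3 - 2 = 1$)
$g{\left(x \right)} = \frac{42}{5}$ ($g{\left(x \right)} = 9 - 3 \cdot 1 \cdot \frac{1}{5} = 9 - \frac{3}{5} = \frac{42}{5}$)
$J{\left(W \right)} = \frac{42}{5}$
$\left(B{\left(n{\left(6 \right)} \right)} + J{\left(8 \right)}\right)^{2} = \left(-7 + \frac{42}{5}\right)^{2} = \left(\frac{7}{5}\right)^{2} = \frac{49}{25}$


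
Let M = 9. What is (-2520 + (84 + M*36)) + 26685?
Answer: 24573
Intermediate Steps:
(-2520 + (84 + M*36)) + 26685 = (-2520 + (84 + 9*36)) + 26685 = (-2520 + (84 + 324)) + 26685 = (-2520 + 408) + 26685 = -2112 + 26685 = 24573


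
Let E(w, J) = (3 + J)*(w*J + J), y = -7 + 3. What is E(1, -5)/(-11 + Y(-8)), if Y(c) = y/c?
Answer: -40/21 ≈ -1.9048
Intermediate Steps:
y = -4
E(w, J) = (3 + J)*(J + J*w) (E(w, J) = (3 + J)*(J*w + J) = (3 + J)*(J + J*w))
Y(c) = -4/c
E(1, -5)/(-11 + Y(-8)) = (-5*(3 - 5 + 3*1 - 5*1))/(-11 - 4/(-8)) = (-5*(3 - 5 + 3 - 5))/(-11 - 4*(-1/8)) = (-5*(-4))/(-11 + 1/2) = 20/(-21/2) = 20*(-2/21) = -40/21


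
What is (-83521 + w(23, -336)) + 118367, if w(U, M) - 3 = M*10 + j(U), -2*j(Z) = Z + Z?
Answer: 31466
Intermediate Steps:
j(Z) = -Z (j(Z) = -(Z + Z)/2 = -Z)
w(U, M) = 3 - U + 10*M (w(U, M) = 3 + (M*10 - U) = 3 + (10*M - U) = 3 + (-U + 10*M) = 3 - U + 10*M)
(-83521 + w(23, -336)) + 118367 = (-83521 + (3 - 1*23 + 10*(-336))) + 118367 = (-83521 + (3 - 23 - 3360)) + 118367 = (-83521 - 3380) + 118367 = -86901 + 118367 = 31466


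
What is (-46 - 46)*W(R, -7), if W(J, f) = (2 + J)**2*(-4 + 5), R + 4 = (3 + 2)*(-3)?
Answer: -26588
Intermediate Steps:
R = -19 (R = -4 + (3 + 2)*(-3) = -4 + 5*(-3) = -4 - 15 = -19)
W(J, f) = (2 + J)**2 (W(J, f) = (2 + J)**2*1 = (2 + J)**2)
(-46 - 46)*W(R, -7) = (-46 - 46)*(2 - 19)**2 = -92*(-17)**2 = -92*289 = -26588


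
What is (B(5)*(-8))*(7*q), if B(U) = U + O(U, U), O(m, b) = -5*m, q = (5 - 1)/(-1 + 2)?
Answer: 4480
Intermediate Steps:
q = 4 (q = 4/1 = 4*1 = 4)
B(U) = -4*U (B(U) = U - 5*U = -4*U)
(B(5)*(-8))*(7*q) = (-4*5*(-8))*(7*4) = -20*(-8)*28 = 160*28 = 4480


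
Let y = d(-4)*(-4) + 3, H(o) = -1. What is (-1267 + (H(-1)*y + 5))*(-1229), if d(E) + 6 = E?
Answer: 1603845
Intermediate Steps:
d(E) = -6 + E
y = 43 (y = (-6 - 4)*(-4) + 3 = -10*(-4) + 3 = 40 + 3 = 43)
(-1267 + (H(-1)*y + 5))*(-1229) = (-1267 + (-1*43 + 5))*(-1229) = (-1267 + (-43 + 5))*(-1229) = (-1267 - 38)*(-1229) = -1305*(-1229) = 1603845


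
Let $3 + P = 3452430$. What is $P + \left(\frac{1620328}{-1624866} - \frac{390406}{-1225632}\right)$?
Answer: $\frac{572955398297033377}{165957313776} \approx 3.4524 \cdot 10^{6}$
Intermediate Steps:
$P = 3452427$ ($P = -3 + 3452430 = 3452427$)
$P + \left(\frac{1620328}{-1624866} - \frac{390406}{-1225632}\right) = 3452427 + \left(\frac{1620328}{-1624866} - \frac{390406}{-1225632}\right) = 3452427 + \left(1620328 \left(- \frac{1}{1624866}\right) - - \frac{195203}{612816}\right) = 3452427 + \left(- \frac{810164}{812433} + \frac{195203}{612816}\right) = 3452427 - \frac{112630700975}{165957313776} = \frac{572955398297033377}{165957313776}$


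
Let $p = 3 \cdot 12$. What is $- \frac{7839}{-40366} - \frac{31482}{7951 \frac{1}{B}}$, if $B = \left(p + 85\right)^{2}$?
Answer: $- \frac{18605755786203}{320950066} \approx -57971.0$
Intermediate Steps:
$p = 36$
$B = 14641$ ($B = \left(36 + 85\right)^{2} = 121^{2} = 14641$)
$- \frac{7839}{-40366} - \frac{31482}{7951 \frac{1}{B}} = - \frac{7839}{-40366} - \frac{31482}{7951 \cdot \frac{1}{14641}} = \left(-7839\right) \left(- \frac{1}{40366}\right) - \frac{31482}{7951 \cdot \frac{1}{14641}} = \frac{7839}{40366} - \frac{31482}{\frac{7951}{14641}} = \frac{7839}{40366} - \frac{460927962}{7951} = - \frac{18605755786203}{320950066}$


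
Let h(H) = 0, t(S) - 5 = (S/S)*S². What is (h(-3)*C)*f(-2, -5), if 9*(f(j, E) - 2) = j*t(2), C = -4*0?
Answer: 0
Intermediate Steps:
t(S) = 5 + S² (t(S) = 5 + (S/S)*S² = 5 + 1*S² = 5 + S²)
C = 0
f(j, E) = 2 + j (f(j, E) = 2 + (j*(5 + 2²))/9 = 2 + (j*(5 + 4))/9 = 2 + (j*9)/9 = 2 + (9*j)/9 = 2 + j)
(h(-3)*C)*f(-2, -5) = (0*0)*(2 - 2) = 0*0 = 0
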